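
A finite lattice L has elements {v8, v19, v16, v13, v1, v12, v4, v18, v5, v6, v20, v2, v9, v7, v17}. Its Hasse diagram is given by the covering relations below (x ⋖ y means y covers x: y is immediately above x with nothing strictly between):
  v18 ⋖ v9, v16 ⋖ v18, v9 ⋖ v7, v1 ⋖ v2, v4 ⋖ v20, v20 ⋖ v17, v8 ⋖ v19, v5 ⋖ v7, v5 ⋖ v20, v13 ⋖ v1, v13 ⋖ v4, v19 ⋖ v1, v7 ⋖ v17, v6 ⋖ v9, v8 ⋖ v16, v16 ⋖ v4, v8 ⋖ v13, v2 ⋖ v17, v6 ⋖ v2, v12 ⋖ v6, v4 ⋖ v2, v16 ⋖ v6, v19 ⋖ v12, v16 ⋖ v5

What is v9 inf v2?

Common lower bounds of {v9, v2}: v12, v16, v19, v6, v8.
The greatest among these is v6.

v6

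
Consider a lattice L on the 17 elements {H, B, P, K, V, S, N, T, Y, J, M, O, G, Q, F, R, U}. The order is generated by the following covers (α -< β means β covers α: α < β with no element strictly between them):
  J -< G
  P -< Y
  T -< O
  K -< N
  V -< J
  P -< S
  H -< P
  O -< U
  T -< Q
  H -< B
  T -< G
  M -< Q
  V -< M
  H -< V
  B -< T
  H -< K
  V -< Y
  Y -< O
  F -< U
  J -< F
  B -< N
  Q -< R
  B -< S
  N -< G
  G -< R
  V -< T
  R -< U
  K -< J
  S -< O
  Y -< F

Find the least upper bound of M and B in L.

Q

Common upper bounds of {M, B}: Q, R, U.
The least among these is Q.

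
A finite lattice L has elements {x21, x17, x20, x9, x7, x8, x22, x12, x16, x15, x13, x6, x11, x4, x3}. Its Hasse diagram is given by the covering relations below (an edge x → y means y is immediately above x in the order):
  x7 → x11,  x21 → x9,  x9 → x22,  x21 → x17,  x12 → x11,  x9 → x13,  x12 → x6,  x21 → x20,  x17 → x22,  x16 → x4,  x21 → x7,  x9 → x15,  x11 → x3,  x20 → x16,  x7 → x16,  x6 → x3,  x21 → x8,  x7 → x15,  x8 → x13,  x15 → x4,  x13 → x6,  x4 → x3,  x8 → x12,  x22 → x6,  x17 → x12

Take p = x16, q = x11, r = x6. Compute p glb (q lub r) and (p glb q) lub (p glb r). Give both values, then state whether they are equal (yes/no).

q lub r = x3, so p glb (q lub r) = x16 glb x3 = x16.
p glb q = x7 and p glb r = x21, so (p glb q) lub (p glb r) = x7 lub x21 = x7.
Equal: no.

x16; x7; no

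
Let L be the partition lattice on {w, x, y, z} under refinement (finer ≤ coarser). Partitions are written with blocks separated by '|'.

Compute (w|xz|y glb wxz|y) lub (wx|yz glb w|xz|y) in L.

w|xz|y ∧ wxz|y = w|xz|y
wx|yz ∧ w|xz|y = w|x|y|z
w|xz|y ∨ w|x|y|z = w|xz|y

w|xz|y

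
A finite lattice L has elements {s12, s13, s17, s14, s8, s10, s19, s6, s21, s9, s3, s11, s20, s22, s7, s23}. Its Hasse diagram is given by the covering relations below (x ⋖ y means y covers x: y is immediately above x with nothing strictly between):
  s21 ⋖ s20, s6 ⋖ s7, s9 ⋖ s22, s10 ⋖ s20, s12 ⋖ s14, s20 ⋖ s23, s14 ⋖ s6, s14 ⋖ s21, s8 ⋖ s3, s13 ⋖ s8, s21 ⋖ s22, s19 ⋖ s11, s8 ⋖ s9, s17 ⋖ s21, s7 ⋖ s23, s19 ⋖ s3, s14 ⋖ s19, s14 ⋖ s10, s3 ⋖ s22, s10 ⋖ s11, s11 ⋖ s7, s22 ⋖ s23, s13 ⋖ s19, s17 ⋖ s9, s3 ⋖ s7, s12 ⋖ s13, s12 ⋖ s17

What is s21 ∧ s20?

Common lower bounds of {s21, s20}: s12, s14, s17, s21.
The greatest among these is s21.

s21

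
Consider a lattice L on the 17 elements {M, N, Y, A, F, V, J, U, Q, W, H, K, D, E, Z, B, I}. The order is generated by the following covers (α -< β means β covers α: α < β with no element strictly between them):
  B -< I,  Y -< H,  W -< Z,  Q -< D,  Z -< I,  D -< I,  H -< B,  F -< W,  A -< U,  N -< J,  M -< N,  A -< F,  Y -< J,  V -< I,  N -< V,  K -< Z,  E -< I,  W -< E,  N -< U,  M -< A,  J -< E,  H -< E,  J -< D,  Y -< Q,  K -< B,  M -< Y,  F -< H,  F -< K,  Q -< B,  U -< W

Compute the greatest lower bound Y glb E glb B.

Y

Common lower bounds of {Y, E, B}: M, Y.
The greatest among these is Y.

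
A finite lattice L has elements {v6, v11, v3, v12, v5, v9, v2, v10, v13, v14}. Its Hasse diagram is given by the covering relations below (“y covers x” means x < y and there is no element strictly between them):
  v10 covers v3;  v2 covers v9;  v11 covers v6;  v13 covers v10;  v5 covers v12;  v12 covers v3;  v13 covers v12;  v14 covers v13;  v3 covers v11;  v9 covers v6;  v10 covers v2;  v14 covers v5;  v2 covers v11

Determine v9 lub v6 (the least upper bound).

Common upper bounds of {v9, v6}: v10, v13, v14, v2, v9.
The least among these is v9.

v9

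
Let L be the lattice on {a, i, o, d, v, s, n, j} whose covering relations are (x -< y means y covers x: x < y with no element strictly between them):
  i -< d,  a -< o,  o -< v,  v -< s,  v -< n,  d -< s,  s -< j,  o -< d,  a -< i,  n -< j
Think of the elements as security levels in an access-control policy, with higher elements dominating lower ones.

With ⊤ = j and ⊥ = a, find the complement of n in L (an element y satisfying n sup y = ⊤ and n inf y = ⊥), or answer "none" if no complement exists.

Need y with n ∨ y = j and n ∧ y = a.
Checking each element gives: i.

i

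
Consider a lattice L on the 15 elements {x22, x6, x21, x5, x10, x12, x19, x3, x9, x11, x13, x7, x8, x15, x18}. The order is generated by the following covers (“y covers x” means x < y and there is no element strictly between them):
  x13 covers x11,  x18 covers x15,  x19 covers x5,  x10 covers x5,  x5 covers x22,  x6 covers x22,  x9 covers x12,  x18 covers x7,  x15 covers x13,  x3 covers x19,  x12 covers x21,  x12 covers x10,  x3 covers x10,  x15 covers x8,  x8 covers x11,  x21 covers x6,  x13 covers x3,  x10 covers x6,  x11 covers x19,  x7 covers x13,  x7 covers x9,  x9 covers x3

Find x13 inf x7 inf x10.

Common lower bounds of {x13, x7, x10}: x10, x22, x5, x6.
The greatest among these is x10.

x10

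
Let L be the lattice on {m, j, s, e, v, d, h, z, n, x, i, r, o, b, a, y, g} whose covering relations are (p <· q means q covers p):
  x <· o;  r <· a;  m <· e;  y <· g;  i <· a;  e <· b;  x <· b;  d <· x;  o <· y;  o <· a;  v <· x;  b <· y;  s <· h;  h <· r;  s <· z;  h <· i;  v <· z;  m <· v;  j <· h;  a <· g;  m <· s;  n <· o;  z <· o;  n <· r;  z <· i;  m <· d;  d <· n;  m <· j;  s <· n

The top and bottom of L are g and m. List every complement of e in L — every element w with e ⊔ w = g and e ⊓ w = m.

a, h, i, j, r

Need w with e ∨ w = g and e ∧ w = m.
Checking each element gives: a, h, i, j, r.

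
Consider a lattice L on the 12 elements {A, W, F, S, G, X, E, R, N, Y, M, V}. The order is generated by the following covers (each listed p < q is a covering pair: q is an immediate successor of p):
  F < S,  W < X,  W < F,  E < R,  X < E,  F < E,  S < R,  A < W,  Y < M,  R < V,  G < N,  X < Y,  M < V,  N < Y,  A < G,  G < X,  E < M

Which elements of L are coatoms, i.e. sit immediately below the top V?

M, R

The coatoms are exactly the elements covered by V: M, R.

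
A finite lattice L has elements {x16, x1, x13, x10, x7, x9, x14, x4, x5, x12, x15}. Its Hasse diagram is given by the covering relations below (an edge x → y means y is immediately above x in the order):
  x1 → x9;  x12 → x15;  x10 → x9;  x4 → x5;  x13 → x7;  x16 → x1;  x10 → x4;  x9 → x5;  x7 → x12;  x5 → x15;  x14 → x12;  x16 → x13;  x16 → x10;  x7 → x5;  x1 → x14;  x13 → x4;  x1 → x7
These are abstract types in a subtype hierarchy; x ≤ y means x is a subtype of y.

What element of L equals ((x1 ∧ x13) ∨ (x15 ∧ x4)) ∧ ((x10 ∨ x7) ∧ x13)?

x13

x1 ∧ x13 = x16
x15 ∧ x4 = x4
x16 ∨ x4 = x4
x10 ∨ x7 = x5
x5 ∧ x13 = x13
x4 ∧ x13 = x13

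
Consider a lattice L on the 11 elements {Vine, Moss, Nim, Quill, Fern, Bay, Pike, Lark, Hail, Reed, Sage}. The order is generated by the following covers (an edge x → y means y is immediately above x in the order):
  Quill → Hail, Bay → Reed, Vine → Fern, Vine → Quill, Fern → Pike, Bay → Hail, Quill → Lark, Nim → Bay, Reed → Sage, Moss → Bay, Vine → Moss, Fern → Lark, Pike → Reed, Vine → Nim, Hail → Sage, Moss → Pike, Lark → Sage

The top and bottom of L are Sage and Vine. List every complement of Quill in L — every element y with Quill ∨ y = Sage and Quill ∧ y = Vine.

Need y with Quill ∨ y = Sage and Quill ∧ y = Vine.
Checking each element gives: Pike, Reed.

Pike, Reed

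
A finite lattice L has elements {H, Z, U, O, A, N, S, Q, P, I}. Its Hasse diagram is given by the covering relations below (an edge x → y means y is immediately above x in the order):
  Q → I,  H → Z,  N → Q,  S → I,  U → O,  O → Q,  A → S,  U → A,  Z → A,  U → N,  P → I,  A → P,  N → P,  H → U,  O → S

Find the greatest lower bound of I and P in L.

Common lower bounds of {I, P}: A, H, N, P, U, Z.
The greatest among these is P.

P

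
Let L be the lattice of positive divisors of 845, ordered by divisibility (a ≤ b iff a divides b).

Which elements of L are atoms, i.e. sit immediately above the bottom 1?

13, 5

The atoms are exactly the elements that cover 1: 13, 5.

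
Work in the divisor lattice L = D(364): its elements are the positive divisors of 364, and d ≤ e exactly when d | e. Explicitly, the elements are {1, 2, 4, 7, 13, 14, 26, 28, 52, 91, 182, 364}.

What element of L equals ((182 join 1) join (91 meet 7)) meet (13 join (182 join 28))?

182 ∨ 1 = 182
91 ∧ 7 = 7
182 ∨ 7 = 182
182 ∨ 28 = 364
13 ∨ 364 = 364
182 ∧ 364 = 182

182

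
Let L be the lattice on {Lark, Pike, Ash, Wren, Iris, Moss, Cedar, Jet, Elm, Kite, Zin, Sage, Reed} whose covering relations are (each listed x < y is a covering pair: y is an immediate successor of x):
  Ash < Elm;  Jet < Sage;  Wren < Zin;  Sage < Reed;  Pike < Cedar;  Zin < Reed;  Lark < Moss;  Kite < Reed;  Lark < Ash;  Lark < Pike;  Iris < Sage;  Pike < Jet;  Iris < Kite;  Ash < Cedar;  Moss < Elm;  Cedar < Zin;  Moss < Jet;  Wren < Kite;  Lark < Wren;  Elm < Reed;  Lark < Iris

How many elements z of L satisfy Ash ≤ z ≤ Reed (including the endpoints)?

5

The interval [Ash, Reed] = {Ash, Cedar, Elm, Reed, Zin}, which has 5 elements.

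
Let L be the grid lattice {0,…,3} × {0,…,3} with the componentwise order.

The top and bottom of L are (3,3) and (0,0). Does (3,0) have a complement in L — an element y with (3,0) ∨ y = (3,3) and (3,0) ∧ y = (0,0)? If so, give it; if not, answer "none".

(0,3)

Need y with (3,0) ∨ y = (3,3) and (3,0) ∧ y = (0,0).
Checking each element gives: (0,3).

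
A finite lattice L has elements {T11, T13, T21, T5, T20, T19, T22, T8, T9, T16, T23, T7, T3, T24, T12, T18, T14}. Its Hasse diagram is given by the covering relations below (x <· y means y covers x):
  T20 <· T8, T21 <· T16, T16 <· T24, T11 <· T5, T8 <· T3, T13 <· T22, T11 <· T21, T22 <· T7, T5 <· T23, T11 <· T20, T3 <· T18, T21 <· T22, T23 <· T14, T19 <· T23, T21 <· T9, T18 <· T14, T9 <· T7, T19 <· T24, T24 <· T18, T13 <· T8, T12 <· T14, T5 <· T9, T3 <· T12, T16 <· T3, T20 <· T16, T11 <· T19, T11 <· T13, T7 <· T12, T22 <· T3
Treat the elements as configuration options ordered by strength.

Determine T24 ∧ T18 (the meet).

Common lower bounds of {T24, T18}: T11, T16, T19, T20, T21, T24.
The greatest among these is T24.

T24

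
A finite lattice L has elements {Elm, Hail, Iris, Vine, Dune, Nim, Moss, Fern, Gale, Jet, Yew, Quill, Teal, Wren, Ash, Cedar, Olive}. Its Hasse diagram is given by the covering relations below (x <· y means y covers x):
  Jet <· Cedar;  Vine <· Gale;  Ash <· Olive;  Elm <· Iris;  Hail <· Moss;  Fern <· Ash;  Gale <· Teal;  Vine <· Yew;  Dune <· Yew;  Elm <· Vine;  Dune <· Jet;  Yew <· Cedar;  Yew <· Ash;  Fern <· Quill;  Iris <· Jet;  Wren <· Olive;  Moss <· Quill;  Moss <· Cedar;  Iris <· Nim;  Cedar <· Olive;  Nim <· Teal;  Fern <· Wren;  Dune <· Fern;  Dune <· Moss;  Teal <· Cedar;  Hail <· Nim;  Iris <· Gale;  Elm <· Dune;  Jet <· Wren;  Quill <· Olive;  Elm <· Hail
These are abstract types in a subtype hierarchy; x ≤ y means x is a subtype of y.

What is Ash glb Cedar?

Yew

Common lower bounds of {Ash, Cedar}: Dune, Elm, Vine, Yew.
The greatest among these is Yew.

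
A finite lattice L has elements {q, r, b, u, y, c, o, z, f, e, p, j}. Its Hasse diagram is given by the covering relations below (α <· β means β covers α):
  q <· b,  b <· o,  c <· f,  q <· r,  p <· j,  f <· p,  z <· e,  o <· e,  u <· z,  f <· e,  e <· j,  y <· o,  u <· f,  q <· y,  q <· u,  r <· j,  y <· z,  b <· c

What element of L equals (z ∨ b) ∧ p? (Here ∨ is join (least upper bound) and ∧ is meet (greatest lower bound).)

f

z ∨ b = e
e ∧ p = f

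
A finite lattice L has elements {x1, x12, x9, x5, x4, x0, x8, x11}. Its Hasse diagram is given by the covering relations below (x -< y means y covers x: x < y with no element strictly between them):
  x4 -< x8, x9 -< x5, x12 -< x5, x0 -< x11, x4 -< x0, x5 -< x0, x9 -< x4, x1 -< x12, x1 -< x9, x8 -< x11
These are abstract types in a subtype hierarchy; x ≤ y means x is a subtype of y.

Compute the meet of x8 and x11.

x8

Common lower bounds of {x8, x11}: x1, x4, x8, x9.
The greatest among these is x8.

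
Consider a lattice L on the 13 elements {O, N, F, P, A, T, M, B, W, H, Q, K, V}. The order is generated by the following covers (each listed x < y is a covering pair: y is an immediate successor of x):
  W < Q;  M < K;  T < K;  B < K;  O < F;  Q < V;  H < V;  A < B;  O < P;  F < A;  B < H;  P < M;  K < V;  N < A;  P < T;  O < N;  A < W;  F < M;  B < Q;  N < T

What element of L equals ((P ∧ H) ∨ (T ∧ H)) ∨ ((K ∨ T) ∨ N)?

P ∧ H = O
T ∧ H = N
O ∨ N = N
K ∨ T = K
K ∨ N = K
N ∨ K = K

K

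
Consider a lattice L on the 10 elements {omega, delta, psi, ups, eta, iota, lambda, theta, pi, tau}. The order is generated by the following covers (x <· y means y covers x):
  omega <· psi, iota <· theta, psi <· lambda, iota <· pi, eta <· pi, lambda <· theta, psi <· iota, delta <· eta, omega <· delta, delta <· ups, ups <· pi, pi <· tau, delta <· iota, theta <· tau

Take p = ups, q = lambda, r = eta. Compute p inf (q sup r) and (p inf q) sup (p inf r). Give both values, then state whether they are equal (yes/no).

q sup r = tau, so p inf (q sup r) = ups inf tau = ups.
p inf q = omega and p inf r = delta, so (p inf q) sup (p inf r) = omega sup delta = delta.
Equal: no.

ups; delta; no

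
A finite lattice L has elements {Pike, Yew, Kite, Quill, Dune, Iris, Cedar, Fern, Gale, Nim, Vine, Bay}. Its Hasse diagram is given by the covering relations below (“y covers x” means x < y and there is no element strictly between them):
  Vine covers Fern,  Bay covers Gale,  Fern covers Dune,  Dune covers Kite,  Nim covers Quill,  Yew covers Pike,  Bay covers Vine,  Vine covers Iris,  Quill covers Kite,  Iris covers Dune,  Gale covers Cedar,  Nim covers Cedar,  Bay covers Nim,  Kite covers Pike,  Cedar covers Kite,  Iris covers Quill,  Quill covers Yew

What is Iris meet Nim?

Quill

Common lower bounds of {Iris, Nim}: Kite, Pike, Quill, Yew.
The greatest among these is Quill.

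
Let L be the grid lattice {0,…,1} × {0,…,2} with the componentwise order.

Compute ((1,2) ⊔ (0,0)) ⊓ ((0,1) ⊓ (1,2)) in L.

(1,2) ∨ (0,0) = (1,2)
(0,1) ∧ (1,2) = (0,1)
(1,2) ∧ (0,1) = (0,1)

(0,1)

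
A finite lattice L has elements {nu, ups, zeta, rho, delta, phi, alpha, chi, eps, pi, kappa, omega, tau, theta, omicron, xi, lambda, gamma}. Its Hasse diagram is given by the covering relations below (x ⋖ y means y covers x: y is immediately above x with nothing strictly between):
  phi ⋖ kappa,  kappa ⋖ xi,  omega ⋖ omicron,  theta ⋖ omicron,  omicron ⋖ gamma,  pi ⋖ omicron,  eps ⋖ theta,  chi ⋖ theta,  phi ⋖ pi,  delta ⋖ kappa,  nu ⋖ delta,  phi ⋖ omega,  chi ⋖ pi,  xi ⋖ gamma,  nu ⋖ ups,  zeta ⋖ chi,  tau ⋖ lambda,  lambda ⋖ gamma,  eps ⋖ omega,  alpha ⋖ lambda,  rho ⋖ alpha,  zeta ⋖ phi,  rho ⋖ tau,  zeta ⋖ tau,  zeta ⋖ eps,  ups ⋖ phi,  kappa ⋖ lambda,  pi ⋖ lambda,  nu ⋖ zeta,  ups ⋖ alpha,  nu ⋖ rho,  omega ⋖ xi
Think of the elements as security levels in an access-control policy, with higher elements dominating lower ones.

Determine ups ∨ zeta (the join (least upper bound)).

Common upper bounds of {ups, zeta}: gamma, kappa, lambda, omega, omicron, phi, pi, xi.
The least among these is phi.

phi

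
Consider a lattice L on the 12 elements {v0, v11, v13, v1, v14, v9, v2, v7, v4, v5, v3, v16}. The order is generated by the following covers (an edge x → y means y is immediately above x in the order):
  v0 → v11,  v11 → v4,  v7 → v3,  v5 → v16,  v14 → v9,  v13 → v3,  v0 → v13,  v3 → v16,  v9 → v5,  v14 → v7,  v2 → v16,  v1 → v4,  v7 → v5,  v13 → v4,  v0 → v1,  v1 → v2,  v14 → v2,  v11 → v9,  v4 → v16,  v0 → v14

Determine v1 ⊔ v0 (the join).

v1

Common upper bounds of {v1, v0}: v1, v16, v2, v4.
The least among these is v1.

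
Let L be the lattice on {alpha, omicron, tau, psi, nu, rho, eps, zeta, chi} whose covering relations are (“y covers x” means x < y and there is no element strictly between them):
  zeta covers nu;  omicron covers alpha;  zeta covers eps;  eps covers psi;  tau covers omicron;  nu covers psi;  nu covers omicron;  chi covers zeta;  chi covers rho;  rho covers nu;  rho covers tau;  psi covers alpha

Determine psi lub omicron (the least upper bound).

Common upper bounds of {psi, omicron}: chi, nu, rho, zeta.
The least among these is nu.

nu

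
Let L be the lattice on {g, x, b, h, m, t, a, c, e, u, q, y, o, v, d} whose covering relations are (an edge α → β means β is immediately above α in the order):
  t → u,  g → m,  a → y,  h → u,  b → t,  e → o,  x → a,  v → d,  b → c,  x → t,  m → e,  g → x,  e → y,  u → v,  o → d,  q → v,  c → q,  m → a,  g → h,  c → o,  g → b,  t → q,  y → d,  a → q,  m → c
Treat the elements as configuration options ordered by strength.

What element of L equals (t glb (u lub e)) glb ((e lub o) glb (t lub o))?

u ∨ e = d
t ∧ d = t
e ∨ o = o
t ∨ o = d
o ∧ d = o
t ∧ o = b

b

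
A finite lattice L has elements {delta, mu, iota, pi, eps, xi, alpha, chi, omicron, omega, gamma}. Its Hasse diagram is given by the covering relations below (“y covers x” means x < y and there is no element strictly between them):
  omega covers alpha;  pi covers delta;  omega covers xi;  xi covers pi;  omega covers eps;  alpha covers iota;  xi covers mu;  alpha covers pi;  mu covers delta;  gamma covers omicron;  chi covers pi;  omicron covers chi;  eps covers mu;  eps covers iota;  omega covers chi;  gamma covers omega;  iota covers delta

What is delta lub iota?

Common upper bounds of {delta, iota}: alpha, eps, gamma, iota, omega.
The least among these is iota.

iota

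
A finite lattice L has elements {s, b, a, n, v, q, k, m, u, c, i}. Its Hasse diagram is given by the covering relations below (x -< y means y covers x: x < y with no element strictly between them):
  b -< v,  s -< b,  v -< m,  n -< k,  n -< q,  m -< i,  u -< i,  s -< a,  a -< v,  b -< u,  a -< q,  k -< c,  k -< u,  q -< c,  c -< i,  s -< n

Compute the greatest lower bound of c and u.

k

Common lower bounds of {c, u}: k, n, s.
The greatest among these is k.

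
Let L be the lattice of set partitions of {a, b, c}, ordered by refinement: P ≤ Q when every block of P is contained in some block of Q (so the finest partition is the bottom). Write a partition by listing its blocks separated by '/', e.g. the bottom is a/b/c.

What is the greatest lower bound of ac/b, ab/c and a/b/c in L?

The meet (common refinement) of ac/b, ab/c, a/b/c intersects blocks pairwise, giving a/b/c.

a/b/c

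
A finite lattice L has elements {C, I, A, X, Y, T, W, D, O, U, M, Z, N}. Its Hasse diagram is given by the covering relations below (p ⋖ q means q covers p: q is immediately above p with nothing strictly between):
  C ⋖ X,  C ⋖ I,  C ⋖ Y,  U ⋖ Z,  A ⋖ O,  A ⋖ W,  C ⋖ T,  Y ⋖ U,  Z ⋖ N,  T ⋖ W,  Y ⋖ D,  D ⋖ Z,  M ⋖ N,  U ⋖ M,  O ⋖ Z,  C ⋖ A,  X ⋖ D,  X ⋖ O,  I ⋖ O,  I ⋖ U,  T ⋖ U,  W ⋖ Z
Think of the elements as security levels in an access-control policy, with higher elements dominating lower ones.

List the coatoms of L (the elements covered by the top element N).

M, Z

The coatoms are exactly the elements covered by N: M, Z.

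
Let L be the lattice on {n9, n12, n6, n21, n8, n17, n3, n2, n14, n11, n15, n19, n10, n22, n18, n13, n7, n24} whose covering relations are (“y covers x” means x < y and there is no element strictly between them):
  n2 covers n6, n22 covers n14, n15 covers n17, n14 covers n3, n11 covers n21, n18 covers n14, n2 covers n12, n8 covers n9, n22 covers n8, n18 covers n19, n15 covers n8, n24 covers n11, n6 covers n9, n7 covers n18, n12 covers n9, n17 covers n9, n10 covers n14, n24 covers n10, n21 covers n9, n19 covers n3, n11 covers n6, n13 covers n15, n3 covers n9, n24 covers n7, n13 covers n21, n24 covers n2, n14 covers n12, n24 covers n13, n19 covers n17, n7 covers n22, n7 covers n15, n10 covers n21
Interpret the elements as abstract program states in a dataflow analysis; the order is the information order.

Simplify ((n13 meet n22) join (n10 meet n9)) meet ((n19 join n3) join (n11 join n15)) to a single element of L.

n13 ∧ n22 = n8
n10 ∧ n9 = n9
n8 ∨ n9 = n8
n19 ∨ n3 = n19
n11 ∨ n15 = n24
n19 ∨ n24 = n24
n8 ∧ n24 = n8

n8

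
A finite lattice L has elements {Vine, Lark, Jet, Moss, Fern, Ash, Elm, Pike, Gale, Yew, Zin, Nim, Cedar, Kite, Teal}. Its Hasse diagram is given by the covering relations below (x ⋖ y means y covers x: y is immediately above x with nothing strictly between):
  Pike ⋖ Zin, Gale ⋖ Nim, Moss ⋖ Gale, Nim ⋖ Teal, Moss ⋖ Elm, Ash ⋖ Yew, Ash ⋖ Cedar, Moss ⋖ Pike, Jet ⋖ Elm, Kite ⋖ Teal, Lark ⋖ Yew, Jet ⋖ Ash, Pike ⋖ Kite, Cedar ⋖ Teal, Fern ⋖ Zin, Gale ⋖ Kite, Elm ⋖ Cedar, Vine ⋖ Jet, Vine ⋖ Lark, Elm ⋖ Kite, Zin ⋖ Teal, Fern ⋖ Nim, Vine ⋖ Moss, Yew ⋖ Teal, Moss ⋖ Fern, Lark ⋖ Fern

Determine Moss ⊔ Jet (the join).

Common upper bounds of {Moss, Jet}: Cedar, Elm, Kite, Teal.
The least among these is Elm.

Elm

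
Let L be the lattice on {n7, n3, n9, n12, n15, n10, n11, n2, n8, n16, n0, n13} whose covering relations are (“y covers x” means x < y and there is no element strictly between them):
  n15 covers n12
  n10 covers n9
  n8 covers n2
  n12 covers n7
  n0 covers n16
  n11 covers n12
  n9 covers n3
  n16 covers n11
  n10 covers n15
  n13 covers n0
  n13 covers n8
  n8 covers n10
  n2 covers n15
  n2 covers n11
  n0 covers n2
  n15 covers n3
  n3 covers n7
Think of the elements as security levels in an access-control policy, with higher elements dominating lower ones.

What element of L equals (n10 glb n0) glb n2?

n10 ∧ n0 = n15
n15 ∧ n2 = n15

n15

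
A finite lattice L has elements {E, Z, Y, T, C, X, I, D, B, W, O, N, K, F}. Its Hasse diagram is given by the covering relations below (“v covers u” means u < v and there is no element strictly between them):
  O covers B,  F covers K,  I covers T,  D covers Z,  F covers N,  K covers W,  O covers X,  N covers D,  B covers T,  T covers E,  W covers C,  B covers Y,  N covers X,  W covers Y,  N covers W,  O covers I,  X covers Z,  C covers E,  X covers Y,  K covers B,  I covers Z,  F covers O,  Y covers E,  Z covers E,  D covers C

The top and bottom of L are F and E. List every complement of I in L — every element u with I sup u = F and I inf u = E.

C, W

Need u with I ∨ u = F and I ∧ u = E.
Checking each element gives: C, W.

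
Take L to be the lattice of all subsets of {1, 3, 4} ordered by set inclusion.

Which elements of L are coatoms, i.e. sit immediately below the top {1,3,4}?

The coatoms are exactly the elements covered by {1,3,4}: {1,3}, {1,4}, {3,4}.

{1,3}, {1,4}, {3,4}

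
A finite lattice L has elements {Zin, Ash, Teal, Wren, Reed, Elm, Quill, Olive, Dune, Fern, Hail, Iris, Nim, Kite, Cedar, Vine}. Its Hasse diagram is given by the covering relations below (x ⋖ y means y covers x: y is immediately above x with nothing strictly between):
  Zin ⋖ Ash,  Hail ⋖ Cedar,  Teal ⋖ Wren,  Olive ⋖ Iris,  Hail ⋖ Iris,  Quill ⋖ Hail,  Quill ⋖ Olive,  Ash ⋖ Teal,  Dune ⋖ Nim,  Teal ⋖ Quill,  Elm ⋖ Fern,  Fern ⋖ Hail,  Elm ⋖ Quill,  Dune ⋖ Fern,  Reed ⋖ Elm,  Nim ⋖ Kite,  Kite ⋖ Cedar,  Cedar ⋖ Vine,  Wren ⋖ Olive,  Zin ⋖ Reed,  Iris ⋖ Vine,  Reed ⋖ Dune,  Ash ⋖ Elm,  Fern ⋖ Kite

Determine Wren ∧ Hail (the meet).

Teal

Common lower bounds of {Wren, Hail}: Ash, Teal, Zin.
The greatest among these is Teal.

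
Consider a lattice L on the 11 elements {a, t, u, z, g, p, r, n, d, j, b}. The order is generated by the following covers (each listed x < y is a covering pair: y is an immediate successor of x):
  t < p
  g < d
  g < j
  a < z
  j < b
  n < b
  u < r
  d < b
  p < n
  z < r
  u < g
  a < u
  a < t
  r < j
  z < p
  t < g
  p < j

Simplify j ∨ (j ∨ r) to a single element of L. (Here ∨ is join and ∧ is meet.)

j ∨ r = j
j ∨ j = j

j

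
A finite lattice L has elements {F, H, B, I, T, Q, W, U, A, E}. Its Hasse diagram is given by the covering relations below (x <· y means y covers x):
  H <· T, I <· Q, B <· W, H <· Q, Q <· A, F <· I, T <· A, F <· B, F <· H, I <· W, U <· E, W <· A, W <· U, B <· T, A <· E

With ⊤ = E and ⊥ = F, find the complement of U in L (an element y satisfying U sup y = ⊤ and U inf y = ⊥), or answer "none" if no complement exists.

H

Need y with U ∨ y = E and U ∧ y = F.
Checking each element gives: H.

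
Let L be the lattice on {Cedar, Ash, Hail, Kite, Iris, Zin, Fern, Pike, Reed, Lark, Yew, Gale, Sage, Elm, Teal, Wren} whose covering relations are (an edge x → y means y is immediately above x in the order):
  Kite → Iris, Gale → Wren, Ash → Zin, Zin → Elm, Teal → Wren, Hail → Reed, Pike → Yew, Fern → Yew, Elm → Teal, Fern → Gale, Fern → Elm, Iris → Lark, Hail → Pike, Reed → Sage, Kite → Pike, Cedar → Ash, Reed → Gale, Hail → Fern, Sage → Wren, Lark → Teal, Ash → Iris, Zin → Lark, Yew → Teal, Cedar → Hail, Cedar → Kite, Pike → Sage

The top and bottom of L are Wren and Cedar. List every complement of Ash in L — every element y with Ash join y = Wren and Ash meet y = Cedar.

Gale, Reed, Sage

Need y with Ash ∨ y = Wren and Ash ∧ y = Cedar.
Checking each element gives: Gale, Reed, Sage.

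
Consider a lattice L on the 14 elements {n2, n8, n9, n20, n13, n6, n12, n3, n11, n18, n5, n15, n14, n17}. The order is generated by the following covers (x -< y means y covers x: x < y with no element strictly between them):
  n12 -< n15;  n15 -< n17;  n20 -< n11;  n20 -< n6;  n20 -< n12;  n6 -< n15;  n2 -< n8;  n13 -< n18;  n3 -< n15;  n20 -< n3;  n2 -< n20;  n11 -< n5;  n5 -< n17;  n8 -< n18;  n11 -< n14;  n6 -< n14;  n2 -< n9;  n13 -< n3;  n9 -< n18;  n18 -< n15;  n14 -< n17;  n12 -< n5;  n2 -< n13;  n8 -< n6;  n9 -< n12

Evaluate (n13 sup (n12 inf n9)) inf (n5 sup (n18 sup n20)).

n12 ∧ n9 = n9
n13 ∨ n9 = n18
n18 ∨ n20 = n15
n5 ∨ n15 = n17
n18 ∧ n17 = n18

n18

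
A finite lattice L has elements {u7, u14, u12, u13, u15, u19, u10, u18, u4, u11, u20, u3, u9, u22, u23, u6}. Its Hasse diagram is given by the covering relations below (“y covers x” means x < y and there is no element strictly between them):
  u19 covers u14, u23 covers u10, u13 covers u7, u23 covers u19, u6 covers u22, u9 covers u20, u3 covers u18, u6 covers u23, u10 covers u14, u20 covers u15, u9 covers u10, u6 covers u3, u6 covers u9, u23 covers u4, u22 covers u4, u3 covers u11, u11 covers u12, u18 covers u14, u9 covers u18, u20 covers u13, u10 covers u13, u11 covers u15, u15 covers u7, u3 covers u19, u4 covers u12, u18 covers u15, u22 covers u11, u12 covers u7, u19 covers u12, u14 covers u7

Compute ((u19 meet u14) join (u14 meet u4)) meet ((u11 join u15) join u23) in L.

u14

u19 ∧ u14 = u14
u14 ∧ u4 = u7
u14 ∨ u7 = u14
u11 ∨ u15 = u11
u11 ∨ u23 = u6
u14 ∧ u6 = u14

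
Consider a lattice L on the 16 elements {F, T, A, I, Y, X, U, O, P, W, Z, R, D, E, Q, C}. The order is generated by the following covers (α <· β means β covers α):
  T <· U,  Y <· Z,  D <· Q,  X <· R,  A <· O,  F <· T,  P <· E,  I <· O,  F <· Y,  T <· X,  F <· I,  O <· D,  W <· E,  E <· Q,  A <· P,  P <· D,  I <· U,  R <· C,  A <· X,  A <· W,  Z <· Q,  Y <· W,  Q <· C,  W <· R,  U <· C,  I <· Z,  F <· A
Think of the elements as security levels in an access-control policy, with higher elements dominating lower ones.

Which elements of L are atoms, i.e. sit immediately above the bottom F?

The atoms are exactly the elements that cover F: A, I, T, Y.

A, I, T, Y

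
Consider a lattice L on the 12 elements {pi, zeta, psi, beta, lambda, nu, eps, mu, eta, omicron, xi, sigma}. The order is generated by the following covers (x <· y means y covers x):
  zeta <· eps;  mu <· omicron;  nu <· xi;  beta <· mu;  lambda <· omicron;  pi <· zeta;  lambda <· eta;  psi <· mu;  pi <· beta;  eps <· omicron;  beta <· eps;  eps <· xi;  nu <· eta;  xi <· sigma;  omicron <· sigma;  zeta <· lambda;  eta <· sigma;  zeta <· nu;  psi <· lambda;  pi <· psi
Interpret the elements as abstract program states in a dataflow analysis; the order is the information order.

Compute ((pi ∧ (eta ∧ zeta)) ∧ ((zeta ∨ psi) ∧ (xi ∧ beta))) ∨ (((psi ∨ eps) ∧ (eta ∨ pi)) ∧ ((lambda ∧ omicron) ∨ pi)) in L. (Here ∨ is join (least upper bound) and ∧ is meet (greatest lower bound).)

lambda

eta ∧ zeta = zeta
pi ∧ zeta = pi
zeta ∨ psi = lambda
xi ∧ beta = beta
lambda ∧ beta = pi
pi ∧ pi = pi
psi ∨ eps = omicron
eta ∨ pi = eta
omicron ∧ eta = lambda
lambda ∧ omicron = lambda
lambda ∨ pi = lambda
lambda ∧ lambda = lambda
pi ∨ lambda = lambda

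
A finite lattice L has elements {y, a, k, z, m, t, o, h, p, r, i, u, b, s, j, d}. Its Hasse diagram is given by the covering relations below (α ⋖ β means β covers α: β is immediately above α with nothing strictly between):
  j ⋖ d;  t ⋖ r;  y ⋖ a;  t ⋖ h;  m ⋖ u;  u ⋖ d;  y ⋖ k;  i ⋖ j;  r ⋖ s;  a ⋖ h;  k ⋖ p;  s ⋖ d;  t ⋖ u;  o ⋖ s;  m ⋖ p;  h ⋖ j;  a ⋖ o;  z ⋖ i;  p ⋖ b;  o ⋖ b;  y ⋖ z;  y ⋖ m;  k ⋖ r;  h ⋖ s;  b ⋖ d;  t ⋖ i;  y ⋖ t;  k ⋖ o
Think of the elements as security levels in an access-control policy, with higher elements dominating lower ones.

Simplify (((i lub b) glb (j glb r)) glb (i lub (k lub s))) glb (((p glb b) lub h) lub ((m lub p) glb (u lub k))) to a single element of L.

i ∨ b = d
j ∧ r = t
d ∧ t = t
k ∨ s = s
i ∨ s = d
t ∧ d = t
p ∧ b = p
p ∨ h = d
m ∨ p = p
u ∨ k = d
p ∧ d = p
d ∨ p = d
t ∧ d = t

t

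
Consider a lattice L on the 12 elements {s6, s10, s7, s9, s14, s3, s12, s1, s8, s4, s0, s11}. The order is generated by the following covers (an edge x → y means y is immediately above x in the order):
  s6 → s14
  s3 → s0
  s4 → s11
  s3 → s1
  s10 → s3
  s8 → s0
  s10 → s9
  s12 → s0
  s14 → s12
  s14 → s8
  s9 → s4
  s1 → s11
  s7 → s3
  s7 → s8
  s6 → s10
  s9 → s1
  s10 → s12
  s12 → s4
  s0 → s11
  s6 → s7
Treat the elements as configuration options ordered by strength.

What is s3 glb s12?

s10

Common lower bounds of {s3, s12}: s10, s6.
The greatest among these is s10.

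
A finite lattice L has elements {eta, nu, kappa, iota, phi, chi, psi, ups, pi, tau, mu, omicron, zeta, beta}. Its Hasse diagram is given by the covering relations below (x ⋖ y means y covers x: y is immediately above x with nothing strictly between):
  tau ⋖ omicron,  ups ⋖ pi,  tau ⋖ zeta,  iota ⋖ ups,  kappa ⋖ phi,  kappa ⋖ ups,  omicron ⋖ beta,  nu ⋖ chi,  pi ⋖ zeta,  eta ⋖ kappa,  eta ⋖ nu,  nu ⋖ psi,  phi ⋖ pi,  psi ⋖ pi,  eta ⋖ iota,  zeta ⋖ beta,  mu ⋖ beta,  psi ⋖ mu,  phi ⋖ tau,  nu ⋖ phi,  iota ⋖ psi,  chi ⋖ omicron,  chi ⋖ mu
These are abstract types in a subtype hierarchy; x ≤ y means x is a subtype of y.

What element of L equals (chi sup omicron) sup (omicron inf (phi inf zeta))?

chi ∨ omicron = omicron
phi ∧ zeta = phi
omicron ∧ phi = phi
omicron ∨ phi = omicron

omicron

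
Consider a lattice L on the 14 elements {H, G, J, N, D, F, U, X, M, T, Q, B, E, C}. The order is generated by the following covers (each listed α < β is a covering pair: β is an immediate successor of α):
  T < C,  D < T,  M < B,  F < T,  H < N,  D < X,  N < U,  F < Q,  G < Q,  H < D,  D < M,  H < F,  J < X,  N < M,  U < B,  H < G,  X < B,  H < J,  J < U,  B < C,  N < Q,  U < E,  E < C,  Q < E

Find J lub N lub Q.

E

Common upper bounds of {J, N, Q}: C, E.
The least among these is E.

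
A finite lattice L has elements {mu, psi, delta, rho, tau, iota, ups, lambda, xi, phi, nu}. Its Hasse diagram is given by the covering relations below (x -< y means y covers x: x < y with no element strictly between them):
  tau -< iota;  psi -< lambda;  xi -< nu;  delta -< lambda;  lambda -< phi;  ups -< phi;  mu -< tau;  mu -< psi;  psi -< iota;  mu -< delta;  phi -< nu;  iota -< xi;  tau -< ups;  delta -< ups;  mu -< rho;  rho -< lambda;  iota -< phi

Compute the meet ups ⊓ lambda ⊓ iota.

mu

Common lower bounds of {ups, lambda, iota}: mu.
The greatest among these is mu.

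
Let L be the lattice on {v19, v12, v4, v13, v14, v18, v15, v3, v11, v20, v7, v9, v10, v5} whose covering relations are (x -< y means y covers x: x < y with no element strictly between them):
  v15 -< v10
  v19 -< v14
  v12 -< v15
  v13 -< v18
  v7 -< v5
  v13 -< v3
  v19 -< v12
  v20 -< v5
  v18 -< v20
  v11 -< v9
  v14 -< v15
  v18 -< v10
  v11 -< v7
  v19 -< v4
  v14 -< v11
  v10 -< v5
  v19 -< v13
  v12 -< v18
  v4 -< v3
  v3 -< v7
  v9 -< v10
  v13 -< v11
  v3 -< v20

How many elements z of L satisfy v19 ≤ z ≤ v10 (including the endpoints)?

9

The interval [v19, v10] = {v10, v11, v12, v13, v14, v15, v18, v19, v9}, which has 9 elements.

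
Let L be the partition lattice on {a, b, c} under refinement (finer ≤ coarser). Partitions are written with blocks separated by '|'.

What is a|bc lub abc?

abc

The join of a|bc and abc merges any blocks that overlap across the partitions, giving abc.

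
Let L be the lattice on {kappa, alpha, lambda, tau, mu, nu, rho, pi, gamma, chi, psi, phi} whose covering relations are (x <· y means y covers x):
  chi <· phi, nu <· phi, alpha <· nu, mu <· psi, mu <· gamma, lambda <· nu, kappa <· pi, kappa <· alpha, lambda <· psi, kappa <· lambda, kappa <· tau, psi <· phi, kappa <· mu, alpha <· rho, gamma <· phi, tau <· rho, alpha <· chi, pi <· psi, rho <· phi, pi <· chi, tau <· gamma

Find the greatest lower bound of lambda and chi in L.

Common lower bounds of {lambda, chi}: kappa.
The greatest among these is kappa.

kappa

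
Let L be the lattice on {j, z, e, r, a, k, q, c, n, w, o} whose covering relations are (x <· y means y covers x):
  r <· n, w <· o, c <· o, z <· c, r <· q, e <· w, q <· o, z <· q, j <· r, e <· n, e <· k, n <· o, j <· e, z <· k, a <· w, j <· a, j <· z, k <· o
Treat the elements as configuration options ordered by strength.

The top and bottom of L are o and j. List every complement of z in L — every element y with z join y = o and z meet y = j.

a, n, w

Need y with z ∨ y = o and z ∧ y = j.
Checking each element gives: a, n, w.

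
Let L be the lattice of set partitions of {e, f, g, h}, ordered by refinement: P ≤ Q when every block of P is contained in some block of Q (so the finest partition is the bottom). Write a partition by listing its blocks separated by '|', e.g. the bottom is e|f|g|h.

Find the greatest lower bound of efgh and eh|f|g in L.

eh|f|g

The meet (common refinement) of efgh and eh|f|g intersects blocks pairwise, giving eh|f|g.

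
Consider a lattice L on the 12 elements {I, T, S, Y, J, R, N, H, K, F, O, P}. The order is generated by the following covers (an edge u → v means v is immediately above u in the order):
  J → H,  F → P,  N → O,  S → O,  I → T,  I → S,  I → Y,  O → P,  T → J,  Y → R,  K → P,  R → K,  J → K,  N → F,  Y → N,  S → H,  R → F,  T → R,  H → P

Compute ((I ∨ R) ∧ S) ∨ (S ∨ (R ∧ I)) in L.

I ∨ R = R
R ∧ S = I
R ∧ I = I
S ∨ I = S
I ∨ S = S

S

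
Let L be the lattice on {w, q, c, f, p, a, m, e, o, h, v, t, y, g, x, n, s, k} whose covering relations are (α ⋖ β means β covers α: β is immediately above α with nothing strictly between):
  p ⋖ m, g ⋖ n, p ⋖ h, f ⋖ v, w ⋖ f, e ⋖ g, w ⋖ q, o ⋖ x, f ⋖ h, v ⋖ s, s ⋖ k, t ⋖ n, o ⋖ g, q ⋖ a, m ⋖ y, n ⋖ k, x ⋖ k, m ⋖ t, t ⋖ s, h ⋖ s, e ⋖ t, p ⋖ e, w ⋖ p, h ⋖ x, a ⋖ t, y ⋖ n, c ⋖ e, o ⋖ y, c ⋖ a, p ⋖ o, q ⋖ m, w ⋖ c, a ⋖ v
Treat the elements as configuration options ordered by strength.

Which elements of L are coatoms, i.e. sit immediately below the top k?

The coatoms are exactly the elements covered by k: n, s, x.

n, s, x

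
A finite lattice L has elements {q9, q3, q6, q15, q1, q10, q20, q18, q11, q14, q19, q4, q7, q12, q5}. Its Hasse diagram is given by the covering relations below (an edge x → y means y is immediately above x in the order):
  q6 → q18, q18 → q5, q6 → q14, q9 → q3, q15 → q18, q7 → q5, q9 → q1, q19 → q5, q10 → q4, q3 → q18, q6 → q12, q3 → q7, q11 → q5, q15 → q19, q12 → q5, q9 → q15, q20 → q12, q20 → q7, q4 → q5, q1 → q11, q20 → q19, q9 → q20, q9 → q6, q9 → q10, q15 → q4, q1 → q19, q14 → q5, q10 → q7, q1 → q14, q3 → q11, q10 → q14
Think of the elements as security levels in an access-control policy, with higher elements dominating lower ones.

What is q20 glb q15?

q9

Common lower bounds of {q20, q15}: q9.
The greatest among these is q9.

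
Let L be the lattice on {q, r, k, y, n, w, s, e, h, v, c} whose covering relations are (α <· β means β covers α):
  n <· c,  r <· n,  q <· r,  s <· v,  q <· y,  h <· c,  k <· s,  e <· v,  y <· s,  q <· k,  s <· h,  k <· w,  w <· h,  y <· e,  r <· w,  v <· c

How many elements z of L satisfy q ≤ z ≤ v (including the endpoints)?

The interval [q, v] = {e, k, q, s, v, y}, which has 6 elements.

6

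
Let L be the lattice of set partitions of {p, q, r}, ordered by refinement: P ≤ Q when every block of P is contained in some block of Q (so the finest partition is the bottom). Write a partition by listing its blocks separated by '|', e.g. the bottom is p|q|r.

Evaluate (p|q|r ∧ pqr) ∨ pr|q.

p|q|r ∧ pqr = p|q|r
p|q|r ∨ pr|q = pr|q

pr|q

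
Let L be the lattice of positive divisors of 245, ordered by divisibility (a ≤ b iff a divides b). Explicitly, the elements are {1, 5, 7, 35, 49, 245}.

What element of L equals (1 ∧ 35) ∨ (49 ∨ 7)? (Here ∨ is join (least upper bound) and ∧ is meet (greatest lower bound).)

1 ∧ 35 = 1
49 ∨ 7 = 49
1 ∨ 49 = 49

49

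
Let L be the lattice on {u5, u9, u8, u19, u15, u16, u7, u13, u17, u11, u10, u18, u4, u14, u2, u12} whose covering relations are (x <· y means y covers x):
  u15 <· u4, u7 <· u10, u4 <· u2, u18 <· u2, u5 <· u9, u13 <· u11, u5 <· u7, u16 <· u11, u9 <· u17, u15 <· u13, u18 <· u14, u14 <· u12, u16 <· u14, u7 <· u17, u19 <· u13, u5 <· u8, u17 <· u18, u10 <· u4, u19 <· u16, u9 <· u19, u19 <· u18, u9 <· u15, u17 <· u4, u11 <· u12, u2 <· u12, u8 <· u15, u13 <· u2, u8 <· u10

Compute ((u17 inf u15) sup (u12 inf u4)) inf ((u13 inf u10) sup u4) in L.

u17 ∧ u15 = u9
u12 ∧ u4 = u4
u9 ∨ u4 = u4
u13 ∧ u10 = u8
u8 ∨ u4 = u4
u4 ∧ u4 = u4

u4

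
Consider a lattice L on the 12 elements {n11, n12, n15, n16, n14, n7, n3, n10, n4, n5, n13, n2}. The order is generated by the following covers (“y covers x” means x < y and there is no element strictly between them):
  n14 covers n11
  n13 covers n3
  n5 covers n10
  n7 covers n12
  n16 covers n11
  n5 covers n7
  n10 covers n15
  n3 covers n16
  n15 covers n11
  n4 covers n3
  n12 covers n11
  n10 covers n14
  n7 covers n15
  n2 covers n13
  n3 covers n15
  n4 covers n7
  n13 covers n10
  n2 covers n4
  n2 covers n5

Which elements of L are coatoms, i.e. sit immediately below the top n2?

n13, n4, n5

The coatoms are exactly the elements covered by n2: n13, n4, n5.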